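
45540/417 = 109+29/139 = 109.21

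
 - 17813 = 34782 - 52595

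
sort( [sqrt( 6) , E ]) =[sqrt( 6 ),  E ]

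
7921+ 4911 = 12832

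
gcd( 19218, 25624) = 6406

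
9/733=9/733 = 0.01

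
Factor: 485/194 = 5/2 = 2^( - 1 )*5^1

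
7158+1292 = 8450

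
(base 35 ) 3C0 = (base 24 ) 72F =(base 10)4095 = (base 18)cb9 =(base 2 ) 111111111111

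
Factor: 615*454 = 2^1 * 3^1* 5^1 * 41^1*227^1 =279210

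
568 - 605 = -37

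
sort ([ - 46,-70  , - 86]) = [ - 86,-70,- 46] 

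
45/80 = 9/16 = 0.56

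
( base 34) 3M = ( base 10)124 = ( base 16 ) 7c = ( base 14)8C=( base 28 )4c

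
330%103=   21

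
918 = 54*17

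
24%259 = 24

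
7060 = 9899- 2839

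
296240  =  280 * 1058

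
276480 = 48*5760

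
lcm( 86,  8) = 344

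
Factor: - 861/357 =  - 17^(- 1)*41^1  =  - 41/17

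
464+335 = 799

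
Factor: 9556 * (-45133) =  -431290948 = - 2^2*11^2*373^1*2389^1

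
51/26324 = 51/26324  =  0.00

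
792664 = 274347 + 518317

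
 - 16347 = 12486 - 28833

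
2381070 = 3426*695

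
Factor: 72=2^3*3^2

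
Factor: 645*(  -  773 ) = -3^1*5^1*43^1* 773^1  =  - 498585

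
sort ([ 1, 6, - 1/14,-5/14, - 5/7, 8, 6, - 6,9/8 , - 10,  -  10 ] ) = [ - 10, - 10, - 6,  -  5/7, - 5/14, - 1/14,1,9/8, 6,6,8] 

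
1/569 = 1/569 =0.00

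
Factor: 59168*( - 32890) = -1946035520 = - 2^6*5^1*11^1 * 13^1 *23^1*43^2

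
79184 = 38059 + 41125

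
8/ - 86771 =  - 8/86771 = -  0.00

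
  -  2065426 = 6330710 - 8396136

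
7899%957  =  243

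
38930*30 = 1167900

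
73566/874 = 84 + 75/437=84.17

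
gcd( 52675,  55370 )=245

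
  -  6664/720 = -10 + 67/90= -9.26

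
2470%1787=683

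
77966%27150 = 23666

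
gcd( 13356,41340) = 636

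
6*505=3030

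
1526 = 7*218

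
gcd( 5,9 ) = 1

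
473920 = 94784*5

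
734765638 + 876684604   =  1611450242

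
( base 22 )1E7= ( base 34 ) NH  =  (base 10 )799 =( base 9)1077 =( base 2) 1100011111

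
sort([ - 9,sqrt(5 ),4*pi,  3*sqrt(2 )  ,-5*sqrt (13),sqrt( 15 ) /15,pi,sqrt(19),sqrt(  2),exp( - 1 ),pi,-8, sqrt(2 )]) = [ - 5*sqrt (13), - 9,-8, sqrt(15 ) /15,exp( - 1),sqrt(2),sqrt( 2),  sqrt(5),pi,pi,3 * sqrt(2),sqrt(19 ),4*pi]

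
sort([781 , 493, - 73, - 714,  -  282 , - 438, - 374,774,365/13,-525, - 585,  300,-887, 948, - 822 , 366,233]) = [  -  887, -822,-714 ,-585, - 525,-438,-374,- 282, - 73, 365/13 , 233, 300,  366,493, 774,781,948 ] 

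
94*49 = 4606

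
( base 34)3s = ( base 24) 5A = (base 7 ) 244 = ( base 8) 202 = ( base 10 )130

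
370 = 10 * 37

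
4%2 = 0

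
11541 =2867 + 8674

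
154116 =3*51372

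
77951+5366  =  83317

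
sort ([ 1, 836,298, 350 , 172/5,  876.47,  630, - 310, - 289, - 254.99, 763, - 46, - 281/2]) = [ - 310, - 289, - 254.99, - 281/2,  -  46,1, 172/5 , 298, 350, 630,763,836, 876.47]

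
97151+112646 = 209797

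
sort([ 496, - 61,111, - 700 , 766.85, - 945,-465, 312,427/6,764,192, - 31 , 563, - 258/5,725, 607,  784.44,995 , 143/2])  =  [ - 945, - 700,- 465, - 61,-258/5, - 31, 427/6, 143/2,111, 192, 312,496, 563,607,725, 764,766.85,784.44, 995]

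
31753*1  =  31753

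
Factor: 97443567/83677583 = 3^4 * 11^( - 1)*13^1*29^1*139^( - 1)*3191^1*54727^( - 1)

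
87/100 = 87/100 = 0.87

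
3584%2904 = 680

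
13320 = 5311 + 8009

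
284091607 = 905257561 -621165954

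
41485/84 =493 + 73/84 = 493.87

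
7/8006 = 7/8006= 0.00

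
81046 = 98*827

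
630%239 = 152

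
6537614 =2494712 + 4042902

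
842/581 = 1+ 261/581 = 1.45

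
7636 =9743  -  2107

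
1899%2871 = 1899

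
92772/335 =92772/335 = 276.93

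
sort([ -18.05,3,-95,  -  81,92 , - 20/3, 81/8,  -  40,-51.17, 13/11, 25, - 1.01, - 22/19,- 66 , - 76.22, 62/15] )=[ - 95,-81,-76.22, - 66, - 51.17, - 40, - 18.05,- 20/3, - 22/19 ,-1.01, 13/11,3, 62/15, 81/8, 25, 92 ]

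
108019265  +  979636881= 1087656146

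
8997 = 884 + 8113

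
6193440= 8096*765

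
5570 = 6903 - 1333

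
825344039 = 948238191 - 122894152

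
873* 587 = 512451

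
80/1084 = 20/271=0.07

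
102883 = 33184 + 69699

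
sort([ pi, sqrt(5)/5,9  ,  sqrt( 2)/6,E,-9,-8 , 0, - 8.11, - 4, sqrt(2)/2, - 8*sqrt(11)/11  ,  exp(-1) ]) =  [- 9,-8.11,-8,  -  4, -8*sqrt(11 )/11, 0 , sqrt(2)/6, exp (-1),sqrt( 5)/5, sqrt( 2)/2,E, pi, 9] 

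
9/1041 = 3/347 = 0.01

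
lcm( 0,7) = 0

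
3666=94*39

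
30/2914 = 15/1457  =  0.01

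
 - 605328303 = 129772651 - 735100954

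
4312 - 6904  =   - 2592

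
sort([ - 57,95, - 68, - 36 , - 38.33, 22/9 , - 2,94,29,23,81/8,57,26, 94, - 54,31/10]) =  [ - 68, - 57, - 54,- 38.33, - 36, - 2, 22/9, 31/10 , 81/8,23, 26,29,57,94,94,95 ]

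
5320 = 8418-3098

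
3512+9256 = 12768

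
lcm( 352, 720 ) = 15840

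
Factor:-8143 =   -  17^1*479^1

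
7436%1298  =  946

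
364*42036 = 15301104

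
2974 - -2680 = 5654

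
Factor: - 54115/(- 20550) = 2^( - 1)*3^ ( - 1)*5^ ( - 1)*79^1  =  79/30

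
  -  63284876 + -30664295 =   -  93949171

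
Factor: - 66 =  - 2^1*3^1*11^1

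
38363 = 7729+30634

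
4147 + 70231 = 74378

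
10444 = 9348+1096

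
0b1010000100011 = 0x1423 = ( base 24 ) 8MJ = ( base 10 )5155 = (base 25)865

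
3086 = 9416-6330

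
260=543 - 283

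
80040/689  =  116 + 116/689 = 116.17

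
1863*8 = 14904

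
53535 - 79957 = -26422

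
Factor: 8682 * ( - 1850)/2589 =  - 5353900/863=- 2^2*5^2*37^1 * 863^( - 1) *1447^1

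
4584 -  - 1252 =5836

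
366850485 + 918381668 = 1285232153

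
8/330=4/165  =  0.02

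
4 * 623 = 2492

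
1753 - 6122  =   - 4369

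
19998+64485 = 84483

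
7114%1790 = 1744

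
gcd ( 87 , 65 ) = 1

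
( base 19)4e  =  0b1011010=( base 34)2m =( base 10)90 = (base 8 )132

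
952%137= 130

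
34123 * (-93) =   -  3173439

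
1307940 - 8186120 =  - 6878180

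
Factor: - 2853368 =  -  2^3*7^2*29^1*251^1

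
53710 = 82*655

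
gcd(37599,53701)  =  83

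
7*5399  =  37793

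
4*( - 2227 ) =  - 8908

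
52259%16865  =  1664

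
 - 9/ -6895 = 9/6895=0.00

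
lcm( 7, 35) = 35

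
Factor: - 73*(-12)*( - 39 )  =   - 2^2*3^2*13^1*73^1=- 34164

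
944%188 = 4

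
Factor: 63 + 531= 2^1*3^3*11^1 = 594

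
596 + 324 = 920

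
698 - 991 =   -  293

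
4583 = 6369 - 1786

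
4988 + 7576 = 12564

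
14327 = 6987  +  7340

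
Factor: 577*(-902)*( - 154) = 80149916 = 2^2*7^1*11^2*41^1 * 577^1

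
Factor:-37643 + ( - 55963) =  - 2^1 * 3^1*15601^1  =  -93606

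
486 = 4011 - 3525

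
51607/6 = 8601  +  1/6 = 8601.17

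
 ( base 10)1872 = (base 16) 750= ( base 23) 3C9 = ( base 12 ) 1100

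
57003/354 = 161+3/118 = 161.03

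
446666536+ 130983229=577649765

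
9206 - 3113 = 6093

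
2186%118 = 62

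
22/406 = 11/203 = 0.05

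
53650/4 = 26825/2=13412.50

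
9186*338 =3104868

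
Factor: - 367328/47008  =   - 113^( - 1) * 883^1  =  - 883/113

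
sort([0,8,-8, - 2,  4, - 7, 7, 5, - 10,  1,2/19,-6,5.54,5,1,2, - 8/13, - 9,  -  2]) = [  -  10, - 9,-8 , - 7, - 6,-2, - 2, - 8/13,0,2/19,1,  1 , 2,4, 5,5,5.54,  7,8]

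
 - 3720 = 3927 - 7647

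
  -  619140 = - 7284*85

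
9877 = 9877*1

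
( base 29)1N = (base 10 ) 52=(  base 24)24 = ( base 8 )64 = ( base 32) 1k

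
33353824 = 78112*427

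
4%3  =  1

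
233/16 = 233/16 = 14.56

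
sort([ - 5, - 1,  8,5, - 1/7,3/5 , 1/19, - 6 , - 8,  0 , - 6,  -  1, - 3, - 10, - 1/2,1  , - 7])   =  [ - 10 , - 8, - 7, - 6, - 6, - 5, - 3, - 1, - 1, - 1/2,-1/7,0, 1/19, 3/5,1,5,8] 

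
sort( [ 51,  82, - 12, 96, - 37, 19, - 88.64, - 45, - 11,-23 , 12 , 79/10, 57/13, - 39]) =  [ - 88.64,  -  45, - 39, - 37, - 23, - 12,-11 , 57/13,79/10,12 , 19,51,82,96 ] 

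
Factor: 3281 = 17^1*193^1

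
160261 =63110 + 97151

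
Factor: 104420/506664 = 2^( - 1 )*3^( -2) * 5^1*23^1 * 31^( - 1 )= 115/558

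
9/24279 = 3/8093 =0.00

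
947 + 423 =1370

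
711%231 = 18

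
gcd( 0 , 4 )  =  4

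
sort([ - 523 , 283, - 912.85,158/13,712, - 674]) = [ - 912.85, - 674, - 523,158/13, 283,712 ]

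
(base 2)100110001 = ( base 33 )98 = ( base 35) 8p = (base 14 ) 17B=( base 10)305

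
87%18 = 15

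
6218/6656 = 3109/3328 = 0.93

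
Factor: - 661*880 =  - 581680 = - 2^4*5^1*11^1*661^1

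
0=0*8402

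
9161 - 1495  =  7666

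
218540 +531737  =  750277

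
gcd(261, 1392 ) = 87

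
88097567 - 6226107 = 81871460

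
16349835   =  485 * 33711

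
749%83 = 2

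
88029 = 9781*9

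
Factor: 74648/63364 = 86/73 = 2^1 * 43^1*73^( - 1)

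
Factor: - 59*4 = -236 =- 2^2*59^1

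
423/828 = 47/92= 0.51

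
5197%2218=761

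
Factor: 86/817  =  2/19 = 2^1 * 19^(  -  1 ) 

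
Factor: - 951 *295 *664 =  - 186281880 = -2^3*3^1*5^1*59^1 *83^1*317^1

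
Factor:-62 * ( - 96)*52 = 309504 = 2^8*3^1*13^1 *31^1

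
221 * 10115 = 2235415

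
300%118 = 64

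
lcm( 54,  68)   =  1836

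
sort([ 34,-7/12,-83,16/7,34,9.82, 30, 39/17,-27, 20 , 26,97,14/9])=[-83,-27, -7/12, 14/9,16/7,39/17 , 9.82,20, 26 , 30,34,34, 97] 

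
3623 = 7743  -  4120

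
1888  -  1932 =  - 44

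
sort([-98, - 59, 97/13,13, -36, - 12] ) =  [ - 98, - 59, - 36, - 12, 97/13,  13] 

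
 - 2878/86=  - 1439/43 = - 33.47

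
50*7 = 350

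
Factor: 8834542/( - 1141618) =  - 4417271/570809 = - 17^( - 1 )*59^1 * 33577^( - 1)*74869^1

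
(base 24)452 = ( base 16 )97A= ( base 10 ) 2426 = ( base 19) 6dd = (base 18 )78e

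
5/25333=5/25333 = 0.00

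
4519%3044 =1475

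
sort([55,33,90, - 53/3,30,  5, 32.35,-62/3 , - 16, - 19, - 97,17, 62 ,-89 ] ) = [ - 97,-89,- 62/3, - 19, - 53/3, -16, 5, 17, 30 , 32.35 , 33,55,62, 90] 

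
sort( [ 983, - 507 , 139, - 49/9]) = [ - 507,  -  49/9,139,983] 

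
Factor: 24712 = 2^3*3089^1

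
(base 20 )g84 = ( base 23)C99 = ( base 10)6564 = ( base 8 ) 14644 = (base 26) 9IC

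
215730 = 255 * 846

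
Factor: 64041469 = 64041469^1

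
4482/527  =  8 + 266/527 = 8.50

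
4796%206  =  58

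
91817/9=91817/9 = 10201.89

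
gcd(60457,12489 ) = 1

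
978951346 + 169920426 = 1148871772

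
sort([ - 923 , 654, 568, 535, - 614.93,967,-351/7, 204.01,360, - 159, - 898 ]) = [-923, - 898, - 614.93, - 159, - 351/7,204.01, 360,535, 568,654,967]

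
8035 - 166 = 7869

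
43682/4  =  21841/2 =10920.50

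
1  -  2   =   - 1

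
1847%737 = 373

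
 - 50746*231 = -11722326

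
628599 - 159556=469043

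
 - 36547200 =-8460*4320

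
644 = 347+297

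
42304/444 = 95+31/111 = 95.28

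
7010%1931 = 1217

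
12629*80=1010320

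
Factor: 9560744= 2^3*281^1 *4253^1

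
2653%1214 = 225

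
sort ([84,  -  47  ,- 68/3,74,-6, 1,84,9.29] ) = [ -47, - 68/3, - 6, 1, 9.29 , 74, 84,84]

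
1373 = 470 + 903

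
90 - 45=45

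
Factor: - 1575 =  - 3^2  *  5^2*7^1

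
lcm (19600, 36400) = 254800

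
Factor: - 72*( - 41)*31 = 91512 = 2^3 *3^2*31^1 *41^1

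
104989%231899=104989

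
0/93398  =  0 = 0.00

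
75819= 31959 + 43860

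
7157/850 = 421/50=8.42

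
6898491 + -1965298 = 4933193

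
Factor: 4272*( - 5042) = - 21539424  =  - 2^5*3^1 * 89^1*2521^1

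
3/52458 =1/17486 = 0.00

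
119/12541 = 119/12541=0.01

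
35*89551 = 3134285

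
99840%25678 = 22806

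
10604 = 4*2651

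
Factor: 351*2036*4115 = 2940727140 = 2^2*3^3*5^1*13^1*509^1*823^1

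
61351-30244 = 31107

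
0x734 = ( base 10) 1844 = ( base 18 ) 5c8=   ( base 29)25H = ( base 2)11100110100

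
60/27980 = 3/1399 = 0.00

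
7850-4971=2879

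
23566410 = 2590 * 9099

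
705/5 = 141 =141.00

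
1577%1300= 277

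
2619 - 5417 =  - 2798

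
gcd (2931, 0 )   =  2931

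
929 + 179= 1108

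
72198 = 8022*9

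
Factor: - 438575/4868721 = -3^( - 3 ) * 5^2 * 11^( - 1 ) *13^(  -  2 )*53^1*97^( - 1)*331^1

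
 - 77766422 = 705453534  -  783219956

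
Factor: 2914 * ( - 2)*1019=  - 5938732 = - 2^2*31^1*47^1*1019^1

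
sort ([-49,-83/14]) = [ - 49, - 83/14 ]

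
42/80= 21/40= 0.53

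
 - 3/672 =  - 1 +223/224  =  - 0.00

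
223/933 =223/933  =  0.24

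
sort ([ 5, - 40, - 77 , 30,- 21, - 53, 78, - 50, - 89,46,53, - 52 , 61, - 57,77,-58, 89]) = [  -  89, - 77, - 58, - 57, - 53, - 52, - 50, - 40,-21,5,30, 46, 53,61,77, 78, 89]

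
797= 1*797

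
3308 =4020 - 712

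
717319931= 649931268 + 67388663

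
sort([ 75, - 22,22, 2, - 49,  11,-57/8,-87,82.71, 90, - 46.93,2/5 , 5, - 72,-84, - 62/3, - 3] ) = [-87, - 84, - 72,-49, - 46.93, - 22, - 62/3, - 57/8, - 3, 2/5,2, 5, 11,22 , 75, 82.71,  90 ]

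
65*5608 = 364520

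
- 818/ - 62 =409/31 = 13.19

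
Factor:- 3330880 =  - 2^6*5^1*7^1*1487^1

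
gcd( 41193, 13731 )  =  13731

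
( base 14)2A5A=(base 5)220103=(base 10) 7528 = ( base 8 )16550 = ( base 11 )5724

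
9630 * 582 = 5604660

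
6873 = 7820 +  - 947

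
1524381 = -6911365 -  - 8435746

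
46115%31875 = 14240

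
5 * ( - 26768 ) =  - 133840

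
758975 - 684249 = 74726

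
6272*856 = 5368832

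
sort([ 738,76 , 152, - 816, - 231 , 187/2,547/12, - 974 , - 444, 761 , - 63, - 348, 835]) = [ - 974,  -  816, -444, - 348 , -231, - 63,547/12,76, 187/2,152 , 738,761  ,  835] 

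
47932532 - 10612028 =37320504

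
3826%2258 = 1568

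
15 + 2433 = 2448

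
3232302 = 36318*89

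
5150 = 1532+3618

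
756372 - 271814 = 484558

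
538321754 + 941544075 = 1479865829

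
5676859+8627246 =14304105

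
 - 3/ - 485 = 3/485 = 0.01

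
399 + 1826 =2225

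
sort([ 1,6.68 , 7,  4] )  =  [ 1,4, 6.68 , 7] 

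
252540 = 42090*6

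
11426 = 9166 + 2260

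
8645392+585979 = 9231371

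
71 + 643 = 714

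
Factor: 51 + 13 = 2^6 = 64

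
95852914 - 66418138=29434776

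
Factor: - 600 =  - 2^3 * 3^1*5^2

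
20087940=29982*670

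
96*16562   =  1589952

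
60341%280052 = 60341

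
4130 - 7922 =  - 3792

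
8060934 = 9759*826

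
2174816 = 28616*76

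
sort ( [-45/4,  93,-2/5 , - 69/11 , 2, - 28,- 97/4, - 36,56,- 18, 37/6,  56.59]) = [- 36, - 28 , - 97/4, - 18 , - 45/4, - 69/11, - 2/5,2,37/6,56,  56.59,93]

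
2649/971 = 2+707/971 = 2.73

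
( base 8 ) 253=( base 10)171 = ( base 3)20100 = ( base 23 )7A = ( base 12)123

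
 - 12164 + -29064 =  - 41228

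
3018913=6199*487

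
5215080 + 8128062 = 13343142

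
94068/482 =195 + 39/241= 195.16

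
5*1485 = 7425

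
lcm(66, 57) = 1254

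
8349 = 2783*3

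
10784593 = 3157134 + 7627459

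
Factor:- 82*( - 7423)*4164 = 2534568504 = 2^3*  3^1*13^1*41^1*347^1 *571^1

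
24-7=17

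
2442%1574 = 868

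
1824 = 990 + 834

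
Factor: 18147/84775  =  3^1*5^( - 2 ) * 23^1 * 263^1*3391^ ( - 1)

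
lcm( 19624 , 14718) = 58872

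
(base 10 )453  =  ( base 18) 173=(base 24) il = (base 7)1215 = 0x1c5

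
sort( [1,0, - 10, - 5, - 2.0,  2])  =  [ - 10, - 5,-2.0,0,1, 2]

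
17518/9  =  1946+4/9 = 1946.44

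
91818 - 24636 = 67182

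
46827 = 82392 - 35565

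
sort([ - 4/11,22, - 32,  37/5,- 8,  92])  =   [ - 32, - 8 , - 4/11,37/5 , 22,92]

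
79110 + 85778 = 164888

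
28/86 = 14/43 = 0.33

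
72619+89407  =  162026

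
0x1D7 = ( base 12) 333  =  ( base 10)471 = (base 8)727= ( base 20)13B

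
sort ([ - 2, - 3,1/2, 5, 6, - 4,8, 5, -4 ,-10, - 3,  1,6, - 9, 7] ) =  [ - 10, - 9,  -  4 , - 4, - 3, - 3, - 2,1/2, 1, 5, 5, 6,  6,7, 8 ] 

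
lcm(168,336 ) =336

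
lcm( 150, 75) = 150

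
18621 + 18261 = 36882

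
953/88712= 953/88712= 0.01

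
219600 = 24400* 9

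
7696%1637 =1148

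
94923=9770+85153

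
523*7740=4048020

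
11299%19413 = 11299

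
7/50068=7/50068 = 0.00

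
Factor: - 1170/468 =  - 5/2 = - 2^( - 1)*5^1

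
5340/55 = 97 + 1/11 =97.09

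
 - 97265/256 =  - 380 + 15/256 = - 379.94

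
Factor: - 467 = -467^1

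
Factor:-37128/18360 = -91/45 =-3^(-2) * 5^( - 1)*7^1*13^1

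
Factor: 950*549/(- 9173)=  - 2^1*3^2*5^2*19^1*61^1*9173^( - 1 ) = - 521550/9173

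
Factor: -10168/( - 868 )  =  2^1*7^( - 1)*41^1 =82/7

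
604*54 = 32616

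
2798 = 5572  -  2774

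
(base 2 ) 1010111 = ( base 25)3C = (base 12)73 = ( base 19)4b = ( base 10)87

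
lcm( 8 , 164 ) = 328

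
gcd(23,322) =23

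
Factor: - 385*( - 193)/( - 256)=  - 74305/256 = - 2^( - 8 )*5^1* 7^1*11^1*193^1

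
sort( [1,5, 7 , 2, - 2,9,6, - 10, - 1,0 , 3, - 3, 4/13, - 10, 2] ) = [ - 10 ,  -  10, - 3, - 2,- 1, 0, 4/13,1,  2,2, 3, 5 , 6, 7,  9]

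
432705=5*86541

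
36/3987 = 4/443 = 0.01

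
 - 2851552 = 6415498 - 9267050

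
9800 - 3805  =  5995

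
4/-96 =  - 1+23/24 = - 0.04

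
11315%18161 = 11315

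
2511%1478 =1033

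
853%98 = 69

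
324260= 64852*5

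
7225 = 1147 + 6078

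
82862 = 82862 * 1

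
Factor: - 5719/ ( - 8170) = 7/10 = 2^( - 1)*5^( - 1 )*7^1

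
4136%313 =67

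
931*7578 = 7055118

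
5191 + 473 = 5664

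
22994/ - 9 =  - 2555 + 1/9=- 2554.89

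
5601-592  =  5009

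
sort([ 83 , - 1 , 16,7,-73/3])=[ - 73/3 , - 1,7,16, 83]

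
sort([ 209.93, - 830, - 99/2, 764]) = [ - 830, - 99/2, 209.93, 764 ]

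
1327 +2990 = 4317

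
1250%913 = 337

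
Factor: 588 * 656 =2^6*3^1 * 7^2*41^1 = 385728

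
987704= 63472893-62485189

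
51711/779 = 66 + 297/779 = 66.38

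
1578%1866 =1578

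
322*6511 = 2096542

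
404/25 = 16 + 4/25 =16.16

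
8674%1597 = 689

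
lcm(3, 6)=6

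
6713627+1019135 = 7732762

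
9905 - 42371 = -32466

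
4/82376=1/20594 = 0.00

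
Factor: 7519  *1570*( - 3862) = -2^2*5^1* 73^1 *103^1*157^1*1931^1=-45590253460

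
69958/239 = 69958/239 = 292.71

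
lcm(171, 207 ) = 3933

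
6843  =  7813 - 970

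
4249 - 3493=756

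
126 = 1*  126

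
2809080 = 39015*72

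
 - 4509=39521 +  - 44030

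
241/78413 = 241/78413=0.00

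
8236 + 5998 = 14234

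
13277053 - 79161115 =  - 65884062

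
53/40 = 53/40 = 1.32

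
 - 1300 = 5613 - 6913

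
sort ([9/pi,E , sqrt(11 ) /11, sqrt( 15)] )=[ sqrt( 11 )/11,E , 9/pi, sqrt( 15) ] 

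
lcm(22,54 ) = 594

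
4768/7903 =4768/7903 = 0.60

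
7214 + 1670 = 8884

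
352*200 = 70400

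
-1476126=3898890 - 5375016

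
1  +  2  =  3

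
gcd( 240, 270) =30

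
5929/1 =5929 = 5929.00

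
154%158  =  154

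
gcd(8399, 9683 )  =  1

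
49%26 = 23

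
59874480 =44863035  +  15011445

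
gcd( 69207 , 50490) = 51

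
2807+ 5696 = 8503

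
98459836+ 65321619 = 163781455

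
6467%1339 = 1111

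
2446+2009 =4455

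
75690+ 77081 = 152771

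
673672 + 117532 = 791204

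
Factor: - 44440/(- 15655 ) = 2^3*11^1*31^( - 1 )  =  88/31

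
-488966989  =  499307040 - 988274029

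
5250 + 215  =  5465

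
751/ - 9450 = -751/9450 = - 0.08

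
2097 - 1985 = 112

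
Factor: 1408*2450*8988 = 31005004800 = 2^10  *  3^1*5^2 * 7^3*11^1*107^1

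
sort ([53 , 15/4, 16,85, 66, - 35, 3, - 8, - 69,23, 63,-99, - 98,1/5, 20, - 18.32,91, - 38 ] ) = [ - 99, - 98, - 69, - 38, - 35,-18.32, - 8, 1/5,3, 15/4, 16,20,23,53, 63, 66,85, 91 ] 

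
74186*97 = 7196042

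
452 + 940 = 1392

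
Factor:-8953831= - 23^1*389297^1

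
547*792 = 433224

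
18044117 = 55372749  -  37328632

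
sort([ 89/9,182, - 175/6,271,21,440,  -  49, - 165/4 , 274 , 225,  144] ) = [-49 , - 165/4, - 175/6, 89/9,21,144,182,  225,271,274, 440 ]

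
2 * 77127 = 154254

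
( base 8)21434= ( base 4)2030130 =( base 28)BD0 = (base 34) 7qc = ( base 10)8988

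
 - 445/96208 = - 445/96208= - 0.00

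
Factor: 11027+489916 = 3^1*37^1*4513^1 = 500943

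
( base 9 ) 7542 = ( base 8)12652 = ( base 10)5546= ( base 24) 9F2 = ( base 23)ab3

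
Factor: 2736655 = 5^1*23^1*53^1*449^1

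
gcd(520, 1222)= 26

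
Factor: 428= 2^2*107^1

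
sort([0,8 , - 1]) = [-1,0,  8]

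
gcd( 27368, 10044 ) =4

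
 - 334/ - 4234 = 167/2117 =0.08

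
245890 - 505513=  - 259623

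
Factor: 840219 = 3^1 * 47^1*59^1*101^1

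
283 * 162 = 45846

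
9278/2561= 3 +1595/2561 = 3.62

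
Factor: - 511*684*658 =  - 2^3*3^2 * 7^2*19^1 * 47^1*73^1= - 229986792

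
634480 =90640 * 7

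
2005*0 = 0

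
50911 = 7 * 7273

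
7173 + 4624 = 11797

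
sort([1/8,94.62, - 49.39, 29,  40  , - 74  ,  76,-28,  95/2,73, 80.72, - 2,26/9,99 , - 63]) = [ - 74,  -  63,-49.39,-28,- 2,1/8,26/9,29, 40, 95/2,73,76 , 80.72,94.62,99 ]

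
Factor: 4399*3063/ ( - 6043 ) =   -  13474137/6043 = - 3^1*53^1*83^1*1021^1*6043^ ( - 1)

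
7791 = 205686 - 197895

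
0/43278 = 0 = 0.00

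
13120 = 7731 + 5389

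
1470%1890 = 1470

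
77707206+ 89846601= 167553807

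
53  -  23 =30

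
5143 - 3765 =1378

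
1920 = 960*2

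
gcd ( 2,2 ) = 2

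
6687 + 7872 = 14559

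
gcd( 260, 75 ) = 5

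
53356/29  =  1839 + 25/29 = 1839.86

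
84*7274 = 611016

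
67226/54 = 1244 + 25/27=   1244.93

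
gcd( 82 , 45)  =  1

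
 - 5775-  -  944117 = 938342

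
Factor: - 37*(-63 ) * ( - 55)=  - 128205= -3^2*5^1*7^1 *11^1*37^1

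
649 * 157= 101893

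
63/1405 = 63/1405 = 0.04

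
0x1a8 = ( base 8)650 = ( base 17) 17g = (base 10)424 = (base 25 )GO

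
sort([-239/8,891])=[ - 239/8, 891]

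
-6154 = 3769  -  9923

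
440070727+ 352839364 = 792910091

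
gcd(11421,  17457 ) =3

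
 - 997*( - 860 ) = 857420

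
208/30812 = 52/7703 = 0.01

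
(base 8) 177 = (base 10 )127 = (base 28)4F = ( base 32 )3v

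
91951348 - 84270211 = 7681137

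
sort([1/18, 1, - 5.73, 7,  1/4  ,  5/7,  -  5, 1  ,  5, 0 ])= [ - 5.73 , - 5, 0,1/18, 1/4,5/7,  1,1, 5, 7 ] 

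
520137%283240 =236897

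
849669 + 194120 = 1043789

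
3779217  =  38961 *97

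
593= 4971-4378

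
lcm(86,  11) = 946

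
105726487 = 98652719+7073768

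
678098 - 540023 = 138075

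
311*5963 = 1854493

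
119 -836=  - 717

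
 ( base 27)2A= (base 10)64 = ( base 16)40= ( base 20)34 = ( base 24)2g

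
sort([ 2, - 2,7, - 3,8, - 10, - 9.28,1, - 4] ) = [ - 10, - 9.28, - 4,  -  3, - 2,  1  ,  2,7 , 8]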